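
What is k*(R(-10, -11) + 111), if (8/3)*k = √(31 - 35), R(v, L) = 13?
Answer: 93*I ≈ 93.0*I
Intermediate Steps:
k = 3*I/4 (k = 3*√(31 - 35)/8 = 3*√(-4)/8 = 3*(2*I)/8 = 3*I/4 ≈ 0.75*I)
k*(R(-10, -11) + 111) = (3*I/4)*(13 + 111) = (3*I/4)*124 = 93*I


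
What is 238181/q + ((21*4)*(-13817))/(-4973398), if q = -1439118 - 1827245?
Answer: 1303231723463/8122461605737 ≈ 0.16045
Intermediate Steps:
q = -3266363
238181/q + ((21*4)*(-13817))/(-4973398) = 238181/(-3266363) + ((21*4)*(-13817))/(-4973398) = 238181*(-1/3266363) + (84*(-13817))*(-1/4973398) = -238181/3266363 - 1160628*(-1/4973398) = -238181/3266363 + 580314/2486699 = 1303231723463/8122461605737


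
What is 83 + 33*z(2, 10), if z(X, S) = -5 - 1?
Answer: -115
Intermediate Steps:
z(X, S) = -6
83 + 33*z(2, 10) = 83 + 33*(-6) = 83 - 198 = -115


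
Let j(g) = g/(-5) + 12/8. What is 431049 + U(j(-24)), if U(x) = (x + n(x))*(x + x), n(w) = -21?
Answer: 21543189/50 ≈ 4.3086e+5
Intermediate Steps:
j(g) = 3/2 - g/5 (j(g) = g*(-⅕) + 12*(⅛) = -g/5 + 3/2 = 3/2 - g/5)
U(x) = 2*x*(-21 + x) (U(x) = (x - 21)*(x + x) = (-21 + x)*(2*x) = 2*x*(-21 + x))
431049 + U(j(-24)) = 431049 + 2*(3/2 - ⅕*(-24))*(-21 + (3/2 - ⅕*(-24))) = 431049 + 2*(3/2 + 24/5)*(-21 + (3/2 + 24/5)) = 431049 + 2*(63/10)*(-21 + 63/10) = 431049 + 2*(63/10)*(-147/10) = 431049 - 9261/50 = 21543189/50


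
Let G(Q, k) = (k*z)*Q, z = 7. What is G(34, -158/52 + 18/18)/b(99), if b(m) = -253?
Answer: 6307/3289 ≈ 1.9176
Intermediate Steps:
G(Q, k) = 7*Q*k (G(Q, k) = (k*7)*Q = (7*k)*Q = 7*Q*k)
G(34, -158/52 + 18/18)/b(99) = (7*34*(-158/52 + 18/18))/(-253) = (7*34*(-158*1/52 + 18*(1/18)))*(-1/253) = (7*34*(-79/26 + 1))*(-1/253) = (7*34*(-53/26))*(-1/253) = -6307/13*(-1/253) = 6307/3289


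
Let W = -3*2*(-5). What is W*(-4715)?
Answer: -141450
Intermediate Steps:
W = 30 (W = -6*(-5) = 30)
W*(-4715) = 30*(-4715) = -141450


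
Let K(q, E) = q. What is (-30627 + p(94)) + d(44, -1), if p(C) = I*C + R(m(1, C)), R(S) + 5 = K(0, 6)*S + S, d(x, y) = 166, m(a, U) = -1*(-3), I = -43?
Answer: -34505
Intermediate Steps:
m(a, U) = 3
R(S) = -5 + S (R(S) = -5 + (0*S + S) = -5 + (0 + S) = -5 + S)
p(C) = -2 - 43*C (p(C) = -43*C + (-5 + 3) = -43*C - 2 = -2 - 43*C)
(-30627 + p(94)) + d(44, -1) = (-30627 + (-2 - 43*94)) + 166 = (-30627 + (-2 - 4042)) + 166 = (-30627 - 4044) + 166 = -34671 + 166 = -34505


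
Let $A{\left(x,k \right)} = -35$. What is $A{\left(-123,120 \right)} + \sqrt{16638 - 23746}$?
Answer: $-35 + 2 i \sqrt{1777} \approx -35.0 + 84.309 i$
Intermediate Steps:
$A{\left(-123,120 \right)} + \sqrt{16638 - 23746} = -35 + \sqrt{16638 - 23746} = -35 + \sqrt{-7108} = -35 + 2 i \sqrt{1777}$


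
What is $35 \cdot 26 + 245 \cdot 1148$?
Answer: $282170$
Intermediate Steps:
$35 \cdot 26 + 245 \cdot 1148 = 910 + 281260 = 282170$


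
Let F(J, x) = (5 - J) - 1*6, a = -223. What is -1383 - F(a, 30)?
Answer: -1605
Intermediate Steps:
F(J, x) = -1 - J (F(J, x) = (5 - J) - 6 = -1 - J)
-1383 - F(a, 30) = -1383 - (-1 - 1*(-223)) = -1383 - (-1 + 223) = -1383 - 1*222 = -1383 - 222 = -1605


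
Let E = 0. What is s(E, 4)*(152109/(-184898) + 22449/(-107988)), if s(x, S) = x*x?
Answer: 0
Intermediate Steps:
s(x, S) = x²
s(E, 4)*(152109/(-184898) + 22449/(-107988)) = 0²*(152109/(-184898) + 22449/(-107988)) = 0*(152109*(-1/184898) + 22449*(-1/107988)) = 0*(-152109/184898 - 7483/35996) = 0*(-3429453649/3327794204) = 0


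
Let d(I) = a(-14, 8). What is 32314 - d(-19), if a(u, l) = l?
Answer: 32306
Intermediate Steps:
d(I) = 8
32314 - d(-19) = 32314 - 1*8 = 32314 - 8 = 32306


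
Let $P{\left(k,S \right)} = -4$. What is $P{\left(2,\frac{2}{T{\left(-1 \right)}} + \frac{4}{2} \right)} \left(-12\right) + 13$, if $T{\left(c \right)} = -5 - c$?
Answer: $61$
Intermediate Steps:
$P{\left(2,\frac{2}{T{\left(-1 \right)}} + \frac{4}{2} \right)} \left(-12\right) + 13 = \left(-4\right) \left(-12\right) + 13 = 48 + 13 = 61$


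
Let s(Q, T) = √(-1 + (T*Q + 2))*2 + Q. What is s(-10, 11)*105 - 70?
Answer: -1120 + 210*I*√109 ≈ -1120.0 + 2192.5*I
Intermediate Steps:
s(Q, T) = Q + 2*√(1 + Q*T) (s(Q, T) = √(-1 + (Q*T + 2))*2 + Q = √(-1 + (2 + Q*T))*2 + Q = √(1 + Q*T)*2 + Q = 2*√(1 + Q*T) + Q = Q + 2*√(1 + Q*T))
s(-10, 11)*105 - 70 = (-10 + 2*√(1 - 10*11))*105 - 70 = (-10 + 2*√(1 - 110))*105 - 70 = (-10 + 2*√(-109))*105 - 70 = (-10 + 2*(I*√109))*105 - 70 = (-10 + 2*I*√109)*105 - 70 = (-1050 + 210*I*√109) - 70 = -1120 + 210*I*√109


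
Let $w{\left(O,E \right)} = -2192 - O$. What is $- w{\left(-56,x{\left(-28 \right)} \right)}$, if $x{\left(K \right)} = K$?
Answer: $2136$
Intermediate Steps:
$- w{\left(-56,x{\left(-28 \right)} \right)} = - (-2192 - -56) = - (-2192 + 56) = \left(-1\right) \left(-2136\right) = 2136$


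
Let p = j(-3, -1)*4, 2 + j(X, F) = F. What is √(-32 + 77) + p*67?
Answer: -804 + 3*√5 ≈ -797.29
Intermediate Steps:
j(X, F) = -2 + F
p = -12 (p = (-2 - 1)*4 = -3*4 = -12)
√(-32 + 77) + p*67 = √(-32 + 77) - 12*67 = √45 - 804 = 3*√5 - 804 = -804 + 3*√5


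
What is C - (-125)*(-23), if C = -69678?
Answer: -72553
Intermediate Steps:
C - (-125)*(-23) = -69678 - (-125)*(-23) = -69678 - 1*2875 = -69678 - 2875 = -72553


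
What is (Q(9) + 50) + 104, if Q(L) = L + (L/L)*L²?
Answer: 244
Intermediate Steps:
Q(L) = L + L² (Q(L) = L + 1*L² = L + L²)
(Q(9) + 50) + 104 = (9*(1 + 9) + 50) + 104 = (9*10 + 50) + 104 = (90 + 50) + 104 = 140 + 104 = 244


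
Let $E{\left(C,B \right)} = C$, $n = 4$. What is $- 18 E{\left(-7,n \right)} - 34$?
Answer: $92$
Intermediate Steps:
$- 18 E{\left(-7,n \right)} - 34 = \left(-18\right) \left(-7\right) - 34 = 126 - 34 = 92$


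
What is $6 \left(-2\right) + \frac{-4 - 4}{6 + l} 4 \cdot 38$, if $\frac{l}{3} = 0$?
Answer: $- \frac{644}{3} \approx -214.67$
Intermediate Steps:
$l = 0$ ($l = 3 \cdot 0 = 0$)
$6 \left(-2\right) + \frac{-4 - 4}{6 + l} 4 \cdot 38 = 6 \left(-2\right) + \frac{-4 - 4}{6 + 0} \cdot 4 \cdot 38 = -12 + - \frac{8}{6} \cdot 4 \cdot 38 = -12 + \left(-8\right) \frac{1}{6} \cdot 4 \cdot 38 = -12 + \left(- \frac{4}{3}\right) 4 \cdot 38 = -12 - \frac{608}{3} = - \frac{644}{3}$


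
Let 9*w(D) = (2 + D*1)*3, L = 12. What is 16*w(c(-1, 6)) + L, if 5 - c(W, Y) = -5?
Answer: 76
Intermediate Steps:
c(W, Y) = 10 (c(W, Y) = 5 - 1*(-5) = 5 + 5 = 10)
w(D) = ⅔ + D/3 (w(D) = ((2 + D*1)*3)/9 = ((2 + D)*3)/9 = (6 + 3*D)/9 = ⅔ + D/3)
16*w(c(-1, 6)) + L = 16*(⅔ + (⅓)*10) + 12 = 16*(⅔ + 10/3) + 12 = 16*4 + 12 = 64 + 12 = 76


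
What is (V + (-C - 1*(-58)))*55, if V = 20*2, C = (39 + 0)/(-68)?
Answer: 368665/68 ≈ 5421.5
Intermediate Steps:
C = -39/68 (C = 39*(-1/68) = -39/68 ≈ -0.57353)
V = 40
(V + (-C - 1*(-58)))*55 = (40 + (-1*(-39/68) - 1*(-58)))*55 = (40 + (39/68 + 58))*55 = (40 + 3983/68)*55 = (6703/68)*55 = 368665/68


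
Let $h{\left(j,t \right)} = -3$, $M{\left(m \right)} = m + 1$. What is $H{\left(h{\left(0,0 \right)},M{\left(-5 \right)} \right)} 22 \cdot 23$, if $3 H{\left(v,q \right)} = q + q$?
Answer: $- \frac{4048}{3} \approx -1349.3$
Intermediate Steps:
$M{\left(m \right)} = 1 + m$
$H{\left(v,q \right)} = \frac{2 q}{3}$ ($H{\left(v,q \right)} = \frac{q + q}{3} = \frac{2 q}{3}$)
$H{\left(h{\left(0,0 \right)},M{\left(-5 \right)} \right)} 22 \cdot 23 = \frac{2 \left(1 - 5\right)}{3} \cdot 22 \cdot 23 = \frac{2}{3} \left(-4\right) 22 \cdot 23 = \left(- \frac{8}{3}\right) 22 \cdot 23 = \left(- \frac{176}{3}\right) 23 = - \frac{4048}{3}$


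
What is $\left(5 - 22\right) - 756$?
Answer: $-773$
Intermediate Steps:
$\left(5 - 22\right) - 756 = -17 - 756 = -773$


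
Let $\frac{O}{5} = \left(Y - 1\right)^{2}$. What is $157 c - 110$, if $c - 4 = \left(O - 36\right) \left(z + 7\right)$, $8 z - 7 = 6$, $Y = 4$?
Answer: $\frac{101641}{8} \approx 12705.0$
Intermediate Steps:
$z = \frac{13}{8}$ ($z = \frac{7}{8} + \frac{1}{8} \cdot 6 = \frac{7}{8} + \frac{3}{4} = \frac{13}{8} \approx 1.625$)
$O = 45$ ($O = 5 \left(4 - 1\right)^{2} = 5 \cdot 3^{2} = 5 \cdot 9 = 45$)
$c = \frac{653}{8}$ ($c = 4 + \left(45 - 36\right) \left(\frac{13}{8} + 7\right) = 4 + 9 \cdot \frac{69}{8} = 4 + \frac{621}{8} = \frac{653}{8} \approx 81.625$)
$157 c - 110 = 157 \cdot \frac{653}{8} - 110 = \frac{102521}{8} - 110 = \frac{101641}{8}$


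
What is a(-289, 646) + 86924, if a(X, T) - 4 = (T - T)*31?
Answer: 86928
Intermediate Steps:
a(X, T) = 4 (a(X, T) = 4 + (T - T)*31 = 4 + 0*31 = 4 + 0 = 4)
a(-289, 646) + 86924 = 4 + 86924 = 86928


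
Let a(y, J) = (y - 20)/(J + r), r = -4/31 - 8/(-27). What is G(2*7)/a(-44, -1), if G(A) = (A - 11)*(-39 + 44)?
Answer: 3485/17856 ≈ 0.19517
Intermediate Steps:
r = 140/837 (r = -4*1/31 - 8*(-1/27) = -4/31 + 8/27 = 140/837 ≈ 0.16726)
a(y, J) = (-20 + y)/(140/837 + J) (a(y, J) = (y - 20)/(J + 140/837) = (-20 + y)/(140/837 + J))
G(A) = -55 + 5*A (G(A) = (-11 + A)*5 = -55 + 5*A)
G(2*7)/a(-44, -1) = (-55 + 5*(2*7))/((837*(-20 - 44)/(140 + 837*(-1)))) = (-55 + 5*14)/((837*(-64)/(140 - 837))) = (-55 + 70)/((837*(-64)/(-697))) = 15/((837*(-1/697)*(-64))) = 15/(53568/697) = 15*(697/53568) = 3485/17856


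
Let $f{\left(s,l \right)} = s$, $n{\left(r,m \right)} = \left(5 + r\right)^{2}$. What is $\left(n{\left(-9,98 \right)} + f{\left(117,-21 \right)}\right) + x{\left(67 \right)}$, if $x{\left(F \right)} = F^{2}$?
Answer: $4622$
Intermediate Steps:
$\left(n{\left(-9,98 \right)} + f{\left(117,-21 \right)}\right) + x{\left(67 \right)} = \left(\left(5 - 9\right)^{2} + 117\right) + 67^{2} = \left(\left(-4\right)^{2} + 117\right) + 4489 = \left(16 + 117\right) + 4489 = 133 + 4489 = 4622$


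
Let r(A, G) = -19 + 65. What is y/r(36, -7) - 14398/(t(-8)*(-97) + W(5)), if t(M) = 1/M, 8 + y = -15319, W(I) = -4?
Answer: -6294719/2990 ≈ -2105.3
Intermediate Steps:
r(A, G) = 46
y = -15327 (y = -8 - 15319 = -15327)
y/r(36, -7) - 14398/(t(-8)*(-97) + W(5)) = -15327/46 - 14398/(-97/(-8) - 4) = -15327*1/46 - 14398/(-1/8*(-97) - 4) = -15327/46 - 14398/(97/8 - 4) = -15327/46 - 14398/65/8 = -15327/46 - 14398*8/65 = -15327/46 - 115184/65 = -6294719/2990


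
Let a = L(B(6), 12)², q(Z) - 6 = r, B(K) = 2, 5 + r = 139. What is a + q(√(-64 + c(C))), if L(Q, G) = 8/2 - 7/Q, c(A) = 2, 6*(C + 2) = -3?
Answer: 561/4 ≈ 140.25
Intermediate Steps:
r = 134 (r = -5 + 139 = 134)
C = -5/2 (C = -2 + (⅙)*(-3) = -2 - ½ = -5/2 ≈ -2.5000)
q(Z) = 140 (q(Z) = 6 + 134 = 140)
L(Q, G) = 4 - 7/Q (L(Q, G) = 8*(½) - 7/Q = 4 - 7/Q)
a = ¼ (a = (4 - 7/2)² = (½)² = ¼ ≈ 0.25000)
a + q(√(-64 + c(C))) = ¼ + 140 = 561/4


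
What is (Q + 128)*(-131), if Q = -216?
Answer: 11528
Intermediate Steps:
(Q + 128)*(-131) = (-216 + 128)*(-131) = -88*(-131) = 11528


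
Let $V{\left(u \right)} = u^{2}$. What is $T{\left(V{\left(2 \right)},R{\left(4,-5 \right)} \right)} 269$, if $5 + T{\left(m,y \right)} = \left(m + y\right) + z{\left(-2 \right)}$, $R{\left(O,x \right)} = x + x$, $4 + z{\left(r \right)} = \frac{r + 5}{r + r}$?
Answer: $- \frac{16947}{4} \approx -4236.8$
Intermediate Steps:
$z{\left(r \right)} = -4 + \frac{5 + r}{2 r}$ ($z{\left(r \right)} = -4 + \frac{r + 5}{r + r} = -4 + \frac{5 + r}{2 r}$)
$R{\left(O,x \right)} = 2 x$
$T{\left(m,y \right)} = - \frac{39}{4} + m + y$ ($T{\left(m,y \right)} = -5 + \left(\left(m + y\right) + \frac{5 - -14}{2 \left(-2\right)}\right) = -5 + \left(\left(m + y\right) + \frac{1}{2} \left(- \frac{1}{2}\right) \left(5 + 14\right)\right) = -5 + \left(\left(m + y\right) + \frac{1}{2} \left(- \frac{1}{2}\right) 19\right) = -5 - \left(\frac{19}{4} - m - y\right) = -5 + \left(- \frac{19}{4} + m + y\right) = - \frac{39}{4} + m + y$)
$T{\left(V{\left(2 \right)},R{\left(4,-5 \right)} \right)} 269 = \left(- \frac{39}{4} + 2^{2} + 2 \left(-5\right)\right) 269 = \left(- \frac{39}{4} + 4 - 10\right) 269 = \left(- \frac{63}{4}\right) 269 = - \frac{16947}{4}$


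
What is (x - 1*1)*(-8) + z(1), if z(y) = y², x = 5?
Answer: -31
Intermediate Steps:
(x - 1*1)*(-8) + z(1) = (5 - 1*1)*(-8) + 1² = (5 - 1)*(-8) + 1 = 4*(-8) + 1 = -32 + 1 = -31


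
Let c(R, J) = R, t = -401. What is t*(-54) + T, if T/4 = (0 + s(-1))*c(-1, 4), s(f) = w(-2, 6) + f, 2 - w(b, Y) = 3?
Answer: 21662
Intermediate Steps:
w(b, Y) = -1 (w(b, Y) = 2 - 1*3 = 2 - 3 = -1)
s(f) = -1 + f
T = 8 (T = 4*((0 + (-1 - 1))*(-1)) = 4*((0 - 2)*(-1)) = 4*(-2*(-1)) = 4*2 = 8)
t*(-54) + T = -401*(-54) + 8 = 21654 + 8 = 21662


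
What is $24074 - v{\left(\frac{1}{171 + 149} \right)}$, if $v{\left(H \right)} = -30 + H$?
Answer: $\frac{7713279}{320} \approx 24104.0$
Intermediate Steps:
$24074 - v{\left(\frac{1}{171 + 149} \right)} = 24074 - \left(-30 + \frac{1}{171 + 149}\right) = 24074 - \left(-30 + \frac{1}{320}\right) = 24074 - - \frac{9599}{320} = 24074 + \frac{9599}{320} = \frac{7713279}{320}$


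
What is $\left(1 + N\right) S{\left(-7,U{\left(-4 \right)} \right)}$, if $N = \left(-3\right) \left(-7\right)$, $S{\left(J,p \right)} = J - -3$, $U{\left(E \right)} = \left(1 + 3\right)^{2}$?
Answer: $-88$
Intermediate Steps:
$U{\left(E \right)} = 16$ ($U{\left(E \right)} = 4^{2} = 16$)
$S{\left(J,p \right)} = 3 + J$ ($S{\left(J,p \right)} = J + 3 = 3 + J$)
$N = 21$
$\left(1 + N\right) S{\left(-7,U{\left(-4 \right)} \right)} = \left(1 + 21\right) \left(3 - 7\right) = 22 \left(-4\right) = -88$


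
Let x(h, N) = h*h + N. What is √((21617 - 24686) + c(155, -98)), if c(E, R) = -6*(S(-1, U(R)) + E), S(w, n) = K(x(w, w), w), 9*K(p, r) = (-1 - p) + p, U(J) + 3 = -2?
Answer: I*√35985/3 ≈ 63.232*I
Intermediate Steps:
x(h, N) = N + h² (x(h, N) = h² + N = N + h²)
U(J) = -5 (U(J) = -3 - 2 = -5)
K(p, r) = -⅑ (K(p, r) = ((-1 - p) + p)/9 = (⅑)*(-1) = -⅑)
S(w, n) = -⅑
c(E, R) = ⅔ - 6*E (c(E, R) = -6*(-⅑ + E) = ⅔ - 6*E)
√((21617 - 24686) + c(155, -98)) = √((21617 - 24686) + (⅔ - 6*155)) = √(-3069 + (⅔ - 930)) = √(-3069 - 2788/3) = √(-11995/3) = I*√35985/3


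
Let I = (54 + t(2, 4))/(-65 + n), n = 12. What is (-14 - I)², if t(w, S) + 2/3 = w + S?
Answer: 4194304/25281 ≈ 165.91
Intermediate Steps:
t(w, S) = -⅔ + S + w (t(w, S) = -⅔ + (w + S) = -⅔ + (S + w) = -⅔ + S + w)
I = -178/159 (I = (54 + (-⅔ + 4 + 2))/(-65 + 12) = (54 + 16/3)/(-53) = (178/3)*(-1/53) = -178/159 ≈ -1.1195)
(-14 - I)² = (-14 - 1*(-178/159))² = (-14 + 178/159)² = (-2048/159)² = 4194304/25281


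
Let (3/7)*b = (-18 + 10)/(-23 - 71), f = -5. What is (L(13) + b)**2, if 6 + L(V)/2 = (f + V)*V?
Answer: 765296896/19881 ≈ 38494.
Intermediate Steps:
L(V) = -12 + 2*V*(-5 + V) (L(V) = -12 + 2*((-5 + V)*V) = -12 + 2*(V*(-5 + V)) = -12 + 2*V*(-5 + V))
b = 28/141 (b = 7*((-18 + 10)/(-23 - 71))/3 = 7*(-8/(-94))/3 = 7*(-8*(-1/94))/3 = (7/3)*(4/47) = 28/141 ≈ 0.19858)
(L(13) + b)**2 = ((-12 - 10*13 + 2*13**2) + 28/141)**2 = ((-12 - 130 + 2*169) + 28/141)**2 = ((-12 - 130 + 338) + 28/141)**2 = (196 + 28/141)**2 = (27664/141)**2 = 765296896/19881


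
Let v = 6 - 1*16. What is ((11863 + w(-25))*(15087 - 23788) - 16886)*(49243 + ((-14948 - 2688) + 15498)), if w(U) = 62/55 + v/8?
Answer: -19451685884283/4 ≈ -4.8629e+12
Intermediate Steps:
v = -10 (v = 6 - 16 = -10)
w(U) = -27/220 (w(U) = 62/55 - 10/8 = 62*(1/55) - 10*⅛ = 62/55 - 5/4 = -27/220)
((11863 + w(-25))*(15087 - 23788) - 16886)*(49243 + ((-14948 - 2688) + 15498)) = ((11863 - 27/220)*(15087 - 23788) - 16886)*(49243 + ((-14948 - 2688) + 15498)) = ((2609833/220)*(-8701) - 16886)*(49243 + (-17636 + 15498)) = (-2064377903/20 - 16886)*(49243 - 2138) = -2064715623/20*47105 = -19451685884283/4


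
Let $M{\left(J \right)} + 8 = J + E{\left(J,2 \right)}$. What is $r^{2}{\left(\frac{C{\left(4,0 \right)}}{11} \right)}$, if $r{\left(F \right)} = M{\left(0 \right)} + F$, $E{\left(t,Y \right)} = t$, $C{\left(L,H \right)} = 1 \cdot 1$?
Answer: $\frac{7569}{121} \approx 62.554$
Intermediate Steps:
$C{\left(L,H \right)} = 1$
$M{\left(J \right)} = -8 + 2 J$ ($M{\left(J \right)} = -8 + \left(J + J\right) = -8 + 2 J$)
$r{\left(F \right)} = -8 + F$ ($r{\left(F \right)} = \left(-8 + 2 \cdot 0\right) + F = \left(-8 + 0\right) + F = -8 + F$)
$r^{2}{\left(\frac{C{\left(4,0 \right)}}{11} \right)} = \left(-8 + 1 \cdot \frac{1}{11}\right)^{2} = \left(-8 + \frac{1}{11}\right)^{2} = \left(- \frac{87}{11}\right)^{2} = \frac{7569}{121}$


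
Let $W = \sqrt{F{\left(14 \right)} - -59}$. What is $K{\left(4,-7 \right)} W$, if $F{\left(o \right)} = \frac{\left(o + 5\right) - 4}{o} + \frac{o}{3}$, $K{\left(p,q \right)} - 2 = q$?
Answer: $- \frac{5 \sqrt{114198}}{42} \approx -40.23$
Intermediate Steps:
$K{\left(p,q \right)} = 2 + q$
$F{\left(o \right)} = \frac{o}{3} + \frac{1 + o}{o}$ ($F{\left(o \right)} = \frac{\left(5 + o\right) - 4}{o} + o \frac{1}{3} = \frac{1 + o}{o} + \frac{o}{3} = \frac{o}{3} + \frac{1 + o}{o}$)
$W = \frac{\sqrt{114198}}{42}$ ($W = \sqrt{\left(1 + \frac{1}{14} + \frac{1}{3} \cdot 14\right) - -59} = \sqrt{\left(1 + \frac{1}{14} + \frac{14}{3}\right) + \left(-5 + 64\right)} = \sqrt{\frac{241}{42} + 59} = \sqrt{\frac{2719}{42}} = \frac{\sqrt{114198}}{42} \approx 8.046$)
$K{\left(4,-7 \right)} W = \left(2 - 7\right) \frac{\sqrt{114198}}{42} = - 5 \frac{\sqrt{114198}}{42} = - \frac{5 \sqrt{114198}}{42}$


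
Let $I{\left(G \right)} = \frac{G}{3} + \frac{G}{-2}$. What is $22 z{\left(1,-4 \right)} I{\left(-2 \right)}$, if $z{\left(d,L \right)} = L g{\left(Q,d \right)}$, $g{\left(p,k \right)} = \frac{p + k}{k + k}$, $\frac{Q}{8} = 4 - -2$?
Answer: $- \frac{2156}{3} \approx -718.67$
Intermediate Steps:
$Q = 48$ ($Q = 8 \left(4 - -2\right) = 8 \left(4 + 2\right) = 8 \cdot 6 = 48$)
$g{\left(p,k \right)} = \frac{k + p}{2 k}$
$I{\left(G \right)} = - \frac{G}{6}$ ($I{\left(G \right)} = G \frac{1}{3} + G \left(- \frac{1}{2}\right) = \frac{G}{3} - \frac{G}{2} = - \frac{G}{6}$)
$z{\left(d,L \right)} = \frac{L \left(48 + d\right)}{2 d}$ ($z{\left(d,L \right)} = L \frac{d + 48}{2 d} = L \frac{48 + d}{2 d} = \frac{L \left(48 + d\right)}{2 d}$)
$22 z{\left(1,-4 \right)} I{\left(-2 \right)} = 22 \cdot \frac{1}{2} \left(-4\right) 1^{-1} \left(48 + 1\right) \left(\left(- \frac{1}{6}\right) \left(-2\right)\right) = 22 \cdot \frac{1}{2} \left(-4\right) 1 \cdot 49 \cdot \frac{1}{3} = 22 \left(-98\right) \frac{1}{3} = \left(-2156\right) \frac{1}{3} = - \frac{2156}{3}$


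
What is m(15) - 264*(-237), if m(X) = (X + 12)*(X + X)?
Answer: 63378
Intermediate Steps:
m(X) = 2*X*(12 + X) (m(X) = (12 + X)*(2*X) = 2*X*(12 + X))
m(15) - 264*(-237) = 2*15*(12 + 15) - 264*(-237) = 2*15*27 + 62568 = 810 + 62568 = 63378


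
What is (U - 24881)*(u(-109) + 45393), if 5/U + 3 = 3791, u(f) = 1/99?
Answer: -105886834308371/93753 ≈ -1.1294e+9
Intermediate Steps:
u(f) = 1/99
U = 5/3788 (U = 5/(-3 + 3791) = 5/3788 ≈ 0.0013200)
(U - 24881)*(u(-109) + 45393) = (5/3788 - 24881)*(1/99 + 45393) = -94249223/3788*4493908/99 = -105886834308371/93753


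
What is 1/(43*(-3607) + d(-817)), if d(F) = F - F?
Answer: -1/155101 ≈ -6.4474e-6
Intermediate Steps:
d(F) = 0
1/(43*(-3607) + d(-817)) = 1/(43*(-3607) + 0) = 1/(-155101 + 0) = 1/(-155101) = -1/155101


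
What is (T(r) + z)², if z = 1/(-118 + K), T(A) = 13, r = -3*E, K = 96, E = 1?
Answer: 81225/484 ≈ 167.82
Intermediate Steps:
r = -3 (r = -3*1 = -3)
z = -1/22 (z = 1/(-118 + 96) = 1/(-22) = -1/22 ≈ -0.045455)
(T(r) + z)² = (13 - 1/22)² = (285/22)² = 81225/484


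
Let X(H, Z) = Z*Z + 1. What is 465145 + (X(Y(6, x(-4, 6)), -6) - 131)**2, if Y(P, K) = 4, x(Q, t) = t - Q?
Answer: 473981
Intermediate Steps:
X(H, Z) = 1 + Z**2 (X(H, Z) = Z**2 + 1 = 1 + Z**2)
465145 + (X(Y(6, x(-4, 6)), -6) - 131)**2 = 465145 + ((1 + (-6)**2) - 131)**2 = 465145 + ((1 + 36) - 131)**2 = 465145 + (37 - 131)**2 = 465145 + (-94)**2 = 465145 + 8836 = 473981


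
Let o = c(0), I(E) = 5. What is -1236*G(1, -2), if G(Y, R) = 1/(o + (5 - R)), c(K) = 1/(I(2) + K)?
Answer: -515/3 ≈ -171.67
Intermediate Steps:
c(K) = 1/(5 + K)
o = ⅕ (o = 1/(5 + 0) = 1/5 = ⅕ ≈ 0.20000)
G(Y, R) = 1/(26/5 - R) (G(Y, R) = 1/(⅕ + (5 - R)) = 1/(26/5 - R))
-1236*G(1, -2) = -6180/(26 - 5*(-2)) = -6180/(26 + 10) = -6180/36 = -1236*5/36 = -515/3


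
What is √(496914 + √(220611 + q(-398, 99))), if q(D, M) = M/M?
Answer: √(496914 + 2*√55153) ≈ 705.25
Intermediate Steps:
q(D, M) = 1
√(496914 + √(220611 + q(-398, 99))) = √(496914 + √(220611 + 1)) = √(496914 + √220612) = √(496914 + 2*√55153)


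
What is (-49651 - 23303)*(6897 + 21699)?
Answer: -2086192584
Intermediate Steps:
(-49651 - 23303)*(6897 + 21699) = -72954*28596 = -2086192584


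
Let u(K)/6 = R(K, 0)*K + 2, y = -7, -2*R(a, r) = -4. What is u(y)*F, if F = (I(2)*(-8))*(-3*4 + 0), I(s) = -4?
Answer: 27648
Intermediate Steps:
R(a, r) = 2 (R(a, r) = -½*(-4) = 2)
F = -384 (F = (-4*(-8))*(-3*4 + 0) = 32*(-12 + 0) = 32*(-12) = -384)
u(K) = 12 + 12*K (u(K) = 6*(2*K + 2) = 6*(2 + 2*K) = 12 + 12*K)
u(y)*F = (12 + 12*(-7))*(-384) = (12 - 84)*(-384) = -72*(-384) = 27648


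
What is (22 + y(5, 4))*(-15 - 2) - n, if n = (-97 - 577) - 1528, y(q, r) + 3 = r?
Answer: 1811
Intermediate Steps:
y(q, r) = -3 + r
n = -2202 (n = -674 - 1528 = -2202)
(22 + y(5, 4))*(-15 - 2) - n = (22 + (-3 + 4))*(-15 - 2) - 1*(-2202) = (22 + 1)*(-17) + 2202 = 23*(-17) + 2202 = -391 + 2202 = 1811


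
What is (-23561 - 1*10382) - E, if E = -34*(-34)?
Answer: -35099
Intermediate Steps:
E = 1156
(-23561 - 1*10382) - E = (-23561 - 1*10382) - 1*1156 = (-23561 - 10382) - 1156 = -33943 - 1156 = -35099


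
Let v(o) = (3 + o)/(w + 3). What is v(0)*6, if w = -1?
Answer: 9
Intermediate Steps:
v(o) = 3/2 + o/2 (v(o) = (3 + o)/(-1 + 3) = (3 + o)/2 = (3 + o)*(½) = 3/2 + o/2)
v(0)*6 = (3/2 + (½)*0)*6 = (3/2 + 0)*6 = (3/2)*6 = 9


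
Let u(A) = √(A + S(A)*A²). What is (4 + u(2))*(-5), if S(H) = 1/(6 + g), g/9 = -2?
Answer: -20 - 5*√15/3 ≈ -26.455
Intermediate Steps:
g = -18 (g = 9*(-2) = -18)
S(H) = -1/12 (S(H) = 1/(6 - 18) = 1/(-12) = -1/12)
u(A) = √(A - A²/12)
(4 + u(2))*(-5) = (4 + √3*√(2*(12 - 1*2))/6)*(-5) = (4 + √3*√(2*(12 - 2))/6)*(-5) = (4 + √3*√(2*10)/6)*(-5) = (4 + √3*√20/6)*(-5) = (4 + √3*(2*√5)/6)*(-5) = (4 + √15/3)*(-5) = -20 - 5*√15/3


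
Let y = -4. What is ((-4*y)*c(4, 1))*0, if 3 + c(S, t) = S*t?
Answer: 0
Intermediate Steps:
c(S, t) = -3 + S*t
((-4*y)*c(4, 1))*0 = ((-4*(-4))*(-3 + 4*1))*0 = (16*(-3 + 4))*0 = (16*1)*0 = 16*0 = 0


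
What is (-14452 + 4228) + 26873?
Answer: 16649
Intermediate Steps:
(-14452 + 4228) + 26873 = -10224 + 26873 = 16649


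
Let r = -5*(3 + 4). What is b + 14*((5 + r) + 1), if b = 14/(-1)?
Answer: -420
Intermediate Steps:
r = -35 (r = -5*7 = -35)
b = -14 (b = 14*(-1) = -14)
b + 14*((5 + r) + 1) = -14 + 14*((5 - 35) + 1) = -14 + 14*(-30 + 1) = -14 + 14*(-29) = -14 - 406 = -420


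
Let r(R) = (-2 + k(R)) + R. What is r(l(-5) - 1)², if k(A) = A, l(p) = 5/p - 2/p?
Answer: 676/25 ≈ 27.040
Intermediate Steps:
l(p) = 3/p
r(R) = -2 + 2*R (r(R) = (-2 + R) + R = -2 + 2*R)
r(l(-5) - 1)² = (-2 + 2*(3/(-5) - 1))² = (-2 + 2*(3*(-⅕) - 1))² = (-2 + 2*(-⅗ - 1))² = (-2 + 2*(-8/5))² = (-2 - 16/5)² = (-26/5)² = 676/25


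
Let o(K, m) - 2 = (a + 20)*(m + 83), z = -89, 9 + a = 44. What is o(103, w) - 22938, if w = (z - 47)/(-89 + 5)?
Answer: -383921/21 ≈ -18282.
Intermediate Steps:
a = 35 (a = -9 + 44 = 35)
w = 34/21 (w = (-89 - 47)/(-89 + 5) = -136/(-84) = -136*(-1/84) = 34/21 ≈ 1.6190)
o(K, m) = 4567 + 55*m (o(K, m) = 2 + (35 + 20)*(m + 83) = 2 + 55*(83 + m) = 2 + (4565 + 55*m) = 4567 + 55*m)
o(103, w) - 22938 = (4567 + 55*(34/21)) - 22938 = (4567 + 1870/21) - 22938 = 97777/21 - 22938 = -383921/21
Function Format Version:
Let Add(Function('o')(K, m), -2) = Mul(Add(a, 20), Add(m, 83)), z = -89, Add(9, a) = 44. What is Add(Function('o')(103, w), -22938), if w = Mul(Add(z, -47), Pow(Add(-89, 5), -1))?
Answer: Rational(-383921, 21) ≈ -18282.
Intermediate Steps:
a = 35 (a = Add(-9, 44) = 35)
w = Rational(34, 21) (w = Mul(Add(-89, -47), Pow(Add(-89, 5), -1)) = Mul(-136, Pow(-84, -1)) = Mul(-136, Rational(-1, 84)) = Rational(34, 21) ≈ 1.6190)
Function('o')(K, m) = Add(4567, Mul(55, m)) (Function('o')(K, m) = Add(2, Mul(Add(35, 20), Add(m, 83))) = Add(2, Mul(55, Add(83, m))) = Add(2, Add(4565, Mul(55, m))) = Add(4567, Mul(55, m)))
Add(Function('o')(103, w), -22938) = Add(Add(4567, Mul(55, Rational(34, 21))), -22938) = Add(Add(4567, Rational(1870, 21)), -22938) = Add(Rational(97777, 21), -22938) = Rational(-383921, 21)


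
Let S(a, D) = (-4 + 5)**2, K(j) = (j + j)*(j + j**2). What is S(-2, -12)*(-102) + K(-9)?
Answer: -1398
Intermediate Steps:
K(j) = 2*j*(j + j**2) (K(j) = (2*j)*(j + j**2) = 2*j*(j + j**2))
S(a, D) = 1 (S(a, D) = 1**2 = 1)
S(-2, -12)*(-102) + K(-9) = 1*(-102) + 2*(-9)**2*(1 - 9) = -102 + 2*81*(-8) = -102 - 1296 = -1398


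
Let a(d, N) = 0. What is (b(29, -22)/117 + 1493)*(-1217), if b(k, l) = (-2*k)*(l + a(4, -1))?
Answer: -214139669/117 ≈ -1.8303e+6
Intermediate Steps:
b(k, l) = -2*k*l (b(k, l) = (-2*k)*(l + 0) = (-2*k)*l = -2*k*l)
(b(29, -22)/117 + 1493)*(-1217) = (-2*29*(-22)/117 + 1493)*(-1217) = (1276*(1/117) + 1493)*(-1217) = (1276/117 + 1493)*(-1217) = (175957/117)*(-1217) = -214139669/117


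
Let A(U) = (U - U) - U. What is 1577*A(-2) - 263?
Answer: 2891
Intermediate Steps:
A(U) = -U (A(U) = 0 - U = -U)
1577*A(-2) - 263 = 1577*(-1*(-2)) - 263 = 1577*2 - 263 = 3154 - 263 = 2891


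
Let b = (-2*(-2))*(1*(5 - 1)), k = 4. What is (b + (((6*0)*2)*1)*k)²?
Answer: 256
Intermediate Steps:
b = 16 (b = 4*(1*4) = 4*4 = 16)
(b + (((6*0)*2)*1)*k)² = (16 + (((6*0)*2)*1)*4)² = (16 + ((0*2)*1)*4)² = (16 + (0*1)*4)² = (16 + 0*4)² = (16 + 0)² = 16² = 256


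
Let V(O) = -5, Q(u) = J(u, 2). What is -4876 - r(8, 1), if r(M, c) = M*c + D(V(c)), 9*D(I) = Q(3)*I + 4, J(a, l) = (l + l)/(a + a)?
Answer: -131870/27 ≈ -4884.1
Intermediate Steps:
J(a, l) = l/a (J(a, l) = (2*l)/((2*a)) = (2*l)*(1/(2*a)) = l/a)
Q(u) = 2/u
D(I) = 4/9 + 2*I/27 (D(I) = ((2/3)*I + 4)/9 = ((2*(1/3))*I + 4)/9 = (2*I/3 + 4)/9 = (4 + 2*I/3)/9 = 4/9 + 2*I/27)
r(M, c) = 2/27 + M*c (r(M, c) = M*c + (4/9 + (2/27)*(-5)) = M*c + (4/9 - 10/27) = M*c + 2/27 = 2/27 + M*c)
-4876 - r(8, 1) = -4876 - (2/27 + 8*1) = -4876 - (2/27 + 8) = -4876 - 1*218/27 = -4876 - 218/27 = -131870/27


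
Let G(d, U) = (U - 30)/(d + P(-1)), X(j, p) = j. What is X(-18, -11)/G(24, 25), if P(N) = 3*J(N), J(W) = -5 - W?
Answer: 216/5 ≈ 43.200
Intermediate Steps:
P(N) = -15 - 3*N (P(N) = 3*(-5 - N) = -15 - 3*N)
G(d, U) = (-30 + U)/(-12 + d) (G(d, U) = (U - 30)/(d + (-15 - 3*(-1))) = (-30 + U)/(d + (-15 + 3)) = (-30 + U)/(d - 12) = (-30 + U)/(-12 + d))
X(-18, -11)/G(24, 25) = -18*(-12 + 24)/(-30 + 25) = -18/(-5/12) = -18*(-12/5) = 216/5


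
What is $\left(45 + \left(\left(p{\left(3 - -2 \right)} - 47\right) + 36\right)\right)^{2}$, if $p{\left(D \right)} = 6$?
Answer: $1600$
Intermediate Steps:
$\left(45 + \left(\left(p{\left(3 - -2 \right)} - 47\right) + 36\right)\right)^{2} = \left(45 + \left(\left(6 - 47\right) + 36\right)\right)^{2} = \left(45 + \left(-41 + 36\right)\right)^{2} = \left(45 - 5\right)^{2} = 40^{2} = 1600$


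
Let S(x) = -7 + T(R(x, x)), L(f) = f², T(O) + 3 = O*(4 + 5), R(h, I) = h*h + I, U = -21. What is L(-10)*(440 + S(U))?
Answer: 421000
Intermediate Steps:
R(h, I) = I + h² (R(h, I) = h² + I = I + h²)
T(O) = -3 + 9*O (T(O) = -3 + O*(4 + 5) = -3 + O*9 = -3 + 9*O)
S(x) = -10 + 9*x + 9*x² (S(x) = -7 + (-3 + 9*(x + x²)) = -7 + (-3 + (9*x + 9*x²)) = -7 + (-3 + 9*x + 9*x²) = -10 + 9*x + 9*x²)
L(-10)*(440 + S(U)) = (-10)²*(440 + (-10 + 9*(-21) + 9*(-21)²)) = 100*(440 + (-10 - 189 + 9*441)) = 100*(440 + (-10 - 189 + 3969)) = 100*(440 + 3770) = 100*4210 = 421000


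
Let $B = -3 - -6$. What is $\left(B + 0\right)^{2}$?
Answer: $9$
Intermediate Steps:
$B = 3$ ($B = -3 + 6 = 3$)
$\left(B + 0\right)^{2} = \left(3 + 0\right)^{2} = 3^{2} = 9$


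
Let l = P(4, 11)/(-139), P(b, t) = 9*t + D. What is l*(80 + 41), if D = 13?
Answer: -13552/139 ≈ -97.496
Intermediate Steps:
P(b, t) = 13 + 9*t (P(b, t) = 9*t + 13 = 13 + 9*t)
l = -112/139 (l = (13 + 9*11)/(-139) = (13 + 99)*(-1/139) = 112*(-1/139) = -112/139 ≈ -0.80576)
l*(80 + 41) = -112*(80 + 41)/139 = -112/139*121 = -13552/139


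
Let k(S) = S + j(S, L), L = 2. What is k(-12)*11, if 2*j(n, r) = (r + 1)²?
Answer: -165/2 ≈ -82.500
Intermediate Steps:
j(n, r) = (1 + r)²/2 (j(n, r) = (r + 1)²/2 = (1 + r)²/2)
k(S) = 9/2 + S (k(S) = S + (1 + 2)²/2 = S + (½)*3² = S + (½)*9 = S + 9/2 = 9/2 + S)
k(-12)*11 = (9/2 - 12)*11 = -15/2*11 = -165/2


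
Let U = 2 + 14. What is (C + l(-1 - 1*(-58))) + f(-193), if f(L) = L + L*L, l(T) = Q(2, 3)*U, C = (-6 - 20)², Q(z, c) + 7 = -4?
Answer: 37556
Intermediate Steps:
U = 16
Q(z, c) = -11 (Q(z, c) = -7 - 4 = -11)
C = 676 (C = (-26)² = 676)
l(T) = -176 (l(T) = -11*16 = -176)
f(L) = L + L²
(C + l(-1 - 1*(-58))) + f(-193) = (676 - 176) - 193*(1 - 193) = 500 - 193*(-192) = 500 + 37056 = 37556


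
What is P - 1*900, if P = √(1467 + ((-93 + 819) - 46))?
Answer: -900 + √2147 ≈ -853.66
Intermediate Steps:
P = √2147 (P = √(1467 + (726 - 46)) = √(1467 + 680) = √2147 ≈ 46.336)
P - 1*900 = √2147 - 1*900 = √2147 - 900 = -900 + √2147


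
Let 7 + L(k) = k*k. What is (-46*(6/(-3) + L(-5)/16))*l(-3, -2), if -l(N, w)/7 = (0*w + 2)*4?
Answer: -2254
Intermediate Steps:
L(k) = -7 + k² (L(k) = -7 + k*k = -7 + k²)
l(N, w) = -56 (l(N, w) = -7*(0*w + 2)*4 = -7*(0 + 2)*4 = -14*4 = -7*8 = -56)
(-46*(6/(-3) + L(-5)/16))*l(-3, -2) = -46*(6/(-3) + (-7 + (-5)²)/16)*(-56) = -46*(6*(-⅓) + (-7 + 25)*(1/16))*(-56) = -46*(-2 + 18*(1/16))*(-56) = -46*(-2 + 9/8)*(-56) = -46*(-7/8)*(-56) = (161/4)*(-56) = -2254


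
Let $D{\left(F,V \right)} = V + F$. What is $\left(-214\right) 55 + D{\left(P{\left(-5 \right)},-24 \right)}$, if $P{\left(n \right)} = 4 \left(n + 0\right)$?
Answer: $-11814$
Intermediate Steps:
$P{\left(n \right)} = 4 n$
$D{\left(F,V \right)} = F + V$
$\left(-214\right) 55 + D{\left(P{\left(-5 \right)},-24 \right)} = \left(-214\right) 55 + \left(4 \left(-5\right) - 24\right) = -11770 - 44 = -11814$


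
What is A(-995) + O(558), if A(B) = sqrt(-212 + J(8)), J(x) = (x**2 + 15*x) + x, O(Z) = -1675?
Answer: -1675 + 2*I*sqrt(5) ≈ -1675.0 + 4.4721*I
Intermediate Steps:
J(x) = x**2 + 16*x
A(B) = 2*I*sqrt(5) (A(B) = sqrt(-212 + 8*(16 + 8)) = sqrt(-212 + 8*24) = sqrt(-212 + 192) = sqrt(-20) = 2*I*sqrt(5))
A(-995) + O(558) = 2*I*sqrt(5) - 1675 = -1675 + 2*I*sqrt(5)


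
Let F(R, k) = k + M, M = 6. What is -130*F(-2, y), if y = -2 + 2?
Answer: -780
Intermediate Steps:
y = 0
F(R, k) = 6 + k (F(R, k) = k + 6 = 6 + k)
-130*F(-2, y) = -130*(6 + 0) = -130*6 = -780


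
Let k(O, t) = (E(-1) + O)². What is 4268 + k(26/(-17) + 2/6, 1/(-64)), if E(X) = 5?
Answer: 11138704/2601 ≈ 4282.5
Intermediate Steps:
k(O, t) = (5 + O)²
4268 + k(26/(-17) + 2/6, 1/(-64)) = 4268 + (5 + (26/(-17) + 2/6))² = 4268 + (5 + (26*(-1/17) + 2*(⅙)))² = 4268 + (5 + (-26/17 + ⅓))² = 4268 + (5 - 61/51)² = 4268 + (194/51)² = 4268 + 37636/2601 = 11138704/2601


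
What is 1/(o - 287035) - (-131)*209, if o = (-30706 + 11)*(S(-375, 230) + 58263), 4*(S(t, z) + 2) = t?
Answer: 195566091418001/7142923095 ≈ 27379.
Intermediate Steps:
S(t, z) = -2 + t/4
o = -7141774955/4 (o = (-30706 + 11)*((-2 + (¼)*(-375)) + 58263) = -30695*((-2 - 375/4) + 58263) = -30695*(-383/4 + 58263) = -30695*232669/4 = -7141774955/4 ≈ -1.7854e+9)
1/(o - 287035) - (-131)*209 = 1/(-7141774955/4 - 287035) - (-131)*209 = 1/(-7142923095/4) - 1*(-27379) = -4/7142923095 + 27379 = 195566091418001/7142923095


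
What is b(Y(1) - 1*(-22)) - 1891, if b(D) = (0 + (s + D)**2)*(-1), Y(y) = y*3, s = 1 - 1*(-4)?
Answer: -2791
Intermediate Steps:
s = 5 (s = 1 + 4 = 5)
Y(y) = 3*y
b(D) = -(5 + D)**2 (b(D) = (0 + (5 + D)**2)*(-1) = (5 + D)**2*(-1) = -(5 + D)**2)
b(Y(1) - 1*(-22)) - 1891 = -(5 + (3*1 - 1*(-22)))**2 - 1891 = -(5 + (3 + 22))**2 - 1891 = -(5 + 25)**2 - 1891 = -1*30**2 - 1891 = -1*900 - 1891 = -900 - 1891 = -2791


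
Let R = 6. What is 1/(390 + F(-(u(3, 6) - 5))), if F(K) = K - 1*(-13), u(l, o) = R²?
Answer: 1/372 ≈ 0.0026882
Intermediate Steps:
u(l, o) = 36 (u(l, o) = 6² = 36)
F(K) = 13 + K (F(K) = K + 13 = 13 + K)
1/(390 + F(-(u(3, 6) - 5))) = 1/(390 + (13 - (36 - 5))) = 1/(390 + (13 - 1*31)) = 1/(390 + (13 - 31)) = 1/(390 - 18) = 1/372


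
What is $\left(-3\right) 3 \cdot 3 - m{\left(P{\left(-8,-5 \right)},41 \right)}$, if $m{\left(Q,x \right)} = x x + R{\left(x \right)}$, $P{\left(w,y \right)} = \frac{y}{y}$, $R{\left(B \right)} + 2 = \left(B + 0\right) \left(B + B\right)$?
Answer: $-5068$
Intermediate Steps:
$R{\left(B \right)} = -2 + 2 B^{2}$ ($R{\left(B \right)} = -2 + \left(B + 0\right) \left(B + B\right) = -2 + B 2 B = -2 + 2 B^{2}$)
$P{\left(w,y \right)} = 1$
$m{\left(Q,x \right)} = -2 + 3 x^{2}$ ($m{\left(Q,x \right)} = x x + \left(-2 + 2 x^{2}\right) = x^{2} + \left(-2 + 2 x^{2}\right) = -2 + 3 x^{2}$)
$\left(-3\right) 3 \cdot 3 - m{\left(P{\left(-8,-5 \right)},41 \right)} = \left(-3\right) 3 \cdot 3 - \left(-2 + 3 \cdot 41^{2}\right) = \left(-9\right) 3 - \left(-2 + 3 \cdot 1681\right) = -27 - \left(-2 + 5043\right) = -27 - 5041 = -5068$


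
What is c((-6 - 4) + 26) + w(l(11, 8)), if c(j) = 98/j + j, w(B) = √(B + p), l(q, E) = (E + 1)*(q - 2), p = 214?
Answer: 177/8 + √295 ≈ 39.301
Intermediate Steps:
l(q, E) = (1 + E)*(-2 + q)
w(B) = √(214 + B) (w(B) = √(B + 214) = √(214 + B))
c(j) = j + 98/j
c((-6 - 4) + 26) + w(l(11, 8)) = (((-6 - 4) + 26) + 98/((-6 - 4) + 26)) + √(214 + (-2 + 11 - 2*8 + 8*11)) = ((-10 + 26) + 98/(-10 + 26)) + √(214 + (-2 + 11 - 16 + 88)) = (16 + 98/16) + √(214 + 81) = (16 + 98*(1/16)) + √295 = (16 + 49/8) + √295 = 177/8 + √295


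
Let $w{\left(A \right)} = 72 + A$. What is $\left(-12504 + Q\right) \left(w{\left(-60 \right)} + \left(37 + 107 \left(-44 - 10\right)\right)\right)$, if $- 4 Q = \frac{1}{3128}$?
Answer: $\frac{52723666513}{736} \approx 7.1635 \cdot 10^{7}$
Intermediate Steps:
$Q = - \frac{1}{12512}$ ($Q = - \frac{1}{4 \cdot 3128} = \left(- \frac{1}{4}\right) \frac{1}{3128} = - \frac{1}{12512} \approx -7.9923 \cdot 10^{-5}$)
$\left(-12504 + Q\right) \left(w{\left(-60 \right)} + \left(37 + 107 \left(-44 - 10\right)\right)\right) = \left(-12504 - \frac{1}{12512}\right) \left(\left(72 - 60\right) + \left(37 + 107 \left(-44 - 10\right)\right)\right) = - \frac{156450049 \left(12 + \left(37 + 107 \left(-44 - 10\right)\right)\right)}{12512} = - \frac{156450049 \left(12 + \left(37 + 107 \left(-54\right)\right)\right)}{12512} = - \frac{156450049 \left(12 + \left(37 - 5778\right)\right)}{12512} = - \frac{156450049 \left(12 - 5741\right)}{12512} = \left(- \frac{156450049}{12512}\right) \left(-5729\right) = \frac{52723666513}{736}$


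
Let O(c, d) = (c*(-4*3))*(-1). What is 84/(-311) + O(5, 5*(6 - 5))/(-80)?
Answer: -1269/1244 ≈ -1.0201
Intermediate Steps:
O(c, d) = 12*c (O(c, d) = (c*(-12))*(-1) = -12*c*(-1) = 12*c)
84/(-311) + O(5, 5*(6 - 5))/(-80) = 84/(-311) + (12*5)/(-80) = 84*(-1/311) + 60*(-1/80) = -84/311 - ¾ = -1269/1244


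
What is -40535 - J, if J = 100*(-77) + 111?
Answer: -32946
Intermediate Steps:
J = -7589 (J = -7700 + 111 = -7589)
-40535 - J = -40535 - 1*(-7589) = -40535 + 7589 = -32946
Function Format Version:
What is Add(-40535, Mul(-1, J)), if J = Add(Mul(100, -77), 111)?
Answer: -32946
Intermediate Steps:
J = -7589 (J = Add(-7700, 111) = -7589)
Add(-40535, Mul(-1, J)) = Add(-40535, Mul(-1, -7589)) = Add(-40535, 7589) = -32946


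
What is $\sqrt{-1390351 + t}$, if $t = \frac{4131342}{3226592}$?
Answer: $\frac{5 i \sqrt{9046741402014319}}{403324} \approx 1179.1 i$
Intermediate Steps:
$t = \frac{2065671}{1613296}$ ($t = 4131342 \cdot \frac{1}{3226592} = \frac{2065671}{1613296} \approx 1.2804$)
$\sqrt{-1390351 + t} = \sqrt{-1390351 + \frac{2065671}{1613296}} = \sqrt{- \frac{2243045641225}{1613296}} = \frac{5 i \sqrt{9046741402014319}}{403324}$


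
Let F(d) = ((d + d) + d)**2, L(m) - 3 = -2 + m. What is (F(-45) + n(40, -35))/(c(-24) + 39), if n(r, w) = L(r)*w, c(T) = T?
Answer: 3358/3 ≈ 1119.3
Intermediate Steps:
L(m) = 1 + m (L(m) = 3 + (-2 + m) = 1 + m)
F(d) = 9*d**2 (F(d) = (2*d + d)**2 = (3*d)**2 = 9*d**2)
n(r, w) = w*(1 + r) (n(r, w) = (1 + r)*w = w*(1 + r))
(F(-45) + n(40, -35))/(c(-24) + 39) = (9*(-45)**2 - 35*(1 + 40))/(-24 + 39) = (9*2025 - 35*41)/15 = (18225 - 1435)*(1/15) = 16790*(1/15) = 3358/3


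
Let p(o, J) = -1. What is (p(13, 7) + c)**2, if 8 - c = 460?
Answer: 205209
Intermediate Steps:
c = -452 (c = 8 - 1*460 = 8 - 460 = -452)
(p(13, 7) + c)**2 = (-1 - 452)**2 = (-453)**2 = 205209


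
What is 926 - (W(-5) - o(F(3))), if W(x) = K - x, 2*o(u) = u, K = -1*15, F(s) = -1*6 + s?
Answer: 1869/2 ≈ 934.50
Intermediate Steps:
F(s) = -6 + s
K = -15
o(u) = u/2
W(x) = -15 - x
926 - (W(-5) - o(F(3))) = 926 - ((-15 - 1*(-5)) - (-6 + 3)/2) = 926 - ((-15 + 5) - (-3)/2) = 926 - (-10 - 1*(-3/2)) = 926 - (-10 + 3/2) = 926 - 1*(-17/2) = 926 + 17/2 = 1869/2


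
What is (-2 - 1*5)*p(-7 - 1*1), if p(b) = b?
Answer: 56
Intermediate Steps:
(-2 - 1*5)*p(-7 - 1*1) = (-2 - 1*5)*(-7 - 1*1) = (-2 - 5)*(-7 - 1) = -7*(-8) = 56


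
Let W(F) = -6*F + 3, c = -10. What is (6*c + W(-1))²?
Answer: 2601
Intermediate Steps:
W(F) = 3 - 6*F
(6*c + W(-1))² = (6*(-10) + (3 - 6*(-1)))² = (-60 + (3 + 6))² = (-60 + 9)² = (-51)² = 2601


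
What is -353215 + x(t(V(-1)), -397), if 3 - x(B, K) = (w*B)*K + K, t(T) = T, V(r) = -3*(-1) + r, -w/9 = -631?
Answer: 4156311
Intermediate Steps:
w = 5679 (w = -9*(-631) = 5679)
V(r) = 3 + r
x(B, K) = 3 - K - 5679*B*K (x(B, K) = 3 - ((5679*B)*K + K) = 3 - (5679*B*K + K) = 3 - (K + 5679*B*K) = 3 + (-K - 5679*B*K) = 3 - K - 5679*B*K)
-353215 + x(t(V(-1)), -397) = -353215 + (3 - 1*(-397) - 5679*(3 - 1)*(-397)) = -353215 + (3 + 397 - 5679*2*(-397)) = -353215 + (3 + 397 + 4509126) = -353215 + 4509526 = 4156311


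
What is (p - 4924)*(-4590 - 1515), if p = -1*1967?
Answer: 42069555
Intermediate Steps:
p = -1967
(p - 4924)*(-4590 - 1515) = (-1967 - 4924)*(-4590 - 1515) = -6891*(-6105) = 42069555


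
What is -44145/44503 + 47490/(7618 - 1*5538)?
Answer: 202162587/9256624 ≈ 21.840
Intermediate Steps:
-44145/44503 + 47490/(7618 - 1*5538) = -44145*1/44503 + 47490/(7618 - 5538) = -44145/44503 + 47490/2080 = -44145/44503 + 47490*(1/2080) = -44145/44503 + 4749/208 = 202162587/9256624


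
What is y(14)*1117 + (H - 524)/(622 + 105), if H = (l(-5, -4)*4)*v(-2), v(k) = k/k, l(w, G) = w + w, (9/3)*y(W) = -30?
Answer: -8121154/727 ≈ -11171.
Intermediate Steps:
y(W) = -10 (y(W) = (⅓)*(-30) = -10)
l(w, G) = 2*w
v(k) = 1
H = -40 (H = ((2*(-5))*4)*1 = -10*4*1 = -40*1 = -40)
y(14)*1117 + (H - 524)/(622 + 105) = -10*1117 + (-40 - 524)/(622 + 105) = -11170 - 564/727 = -8121154/727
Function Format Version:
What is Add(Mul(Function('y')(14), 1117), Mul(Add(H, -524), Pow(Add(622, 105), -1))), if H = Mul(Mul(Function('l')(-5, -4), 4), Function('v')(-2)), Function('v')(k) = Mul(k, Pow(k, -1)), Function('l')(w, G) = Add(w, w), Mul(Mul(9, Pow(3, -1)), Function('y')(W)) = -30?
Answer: Rational(-8121154, 727) ≈ -11171.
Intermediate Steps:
Function('y')(W) = -10 (Function('y')(W) = Mul(Rational(1, 3), -30) = -10)
Function('l')(w, G) = Mul(2, w)
Function('v')(k) = 1
H = -40 (H = Mul(Mul(Mul(2, -5), 4), 1) = Mul(Mul(-10, 4), 1) = Mul(-40, 1) = -40)
Add(Mul(Function('y')(14), 1117), Mul(Add(H, -524), Pow(Add(622, 105), -1))) = Add(Mul(-10, 1117), Mul(Add(-40, -524), Pow(Add(622, 105), -1))) = Add(-11170, Mul(-564, Pow(727, -1))) = Add(-11170, Mul(-564, Rational(1, 727))) = Add(-11170, Rational(-564, 727)) = Rational(-8121154, 727)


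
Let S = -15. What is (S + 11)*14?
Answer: -56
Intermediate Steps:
(S + 11)*14 = (-15 + 11)*14 = -4*14 = -56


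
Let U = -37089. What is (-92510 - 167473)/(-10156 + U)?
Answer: 259983/47245 ≈ 5.5029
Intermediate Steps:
(-92510 - 167473)/(-10156 + U) = (-92510 - 167473)/(-10156 - 37089) = -259983/(-47245) = -259983*(-1/47245) = 259983/47245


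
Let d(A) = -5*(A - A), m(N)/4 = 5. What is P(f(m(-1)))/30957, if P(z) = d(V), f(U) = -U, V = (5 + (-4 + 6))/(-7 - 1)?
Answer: 0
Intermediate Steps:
m(N) = 20 (m(N) = 4*5 = 20)
V = -7/8 (V = (5 + 2)/(-8) = 7*(-1/8) = -7/8 ≈ -0.87500)
d(A) = 0 (d(A) = -5*0 = 0)
P(z) = 0
P(f(m(-1)))/30957 = 0/30957 = 0*(1/30957) = 0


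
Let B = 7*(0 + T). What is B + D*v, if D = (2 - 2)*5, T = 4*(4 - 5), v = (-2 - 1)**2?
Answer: -28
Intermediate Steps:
v = 9 (v = (-3)**2 = 9)
T = -4 (T = 4*(-1) = -4)
D = 0 (D = 0*5 = 0)
B = -28 (B = 7*(0 - 4) = 7*(-4) = -28)
B + D*v = -28 + 0*9 = -28 + 0 = -28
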